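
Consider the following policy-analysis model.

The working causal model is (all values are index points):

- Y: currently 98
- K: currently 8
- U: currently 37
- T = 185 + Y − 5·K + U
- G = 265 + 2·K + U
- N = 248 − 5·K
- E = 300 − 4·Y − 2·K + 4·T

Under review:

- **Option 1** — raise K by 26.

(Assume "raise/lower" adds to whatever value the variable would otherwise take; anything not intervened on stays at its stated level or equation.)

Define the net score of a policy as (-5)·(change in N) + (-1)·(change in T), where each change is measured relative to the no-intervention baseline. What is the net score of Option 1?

Baseline:
  Y = 98
  K = 8
  U = 37
  T = 185 + 98 − 5·8 + 37 = 280
  N = 248 − 5·8 = 208
Option 1 (K + 26):
  Y = 98
  K = 8 + 26 = 34
  U = 37
  T = 185 + 98 − 5·34 + 37 = 150
  N = 248 − 5·34 = 78
ΔN = 78 − 208 = -130; ΔT = 150 − 280 = -130
Score = (-5)·(-130) + (-1)·(-130) = 780

780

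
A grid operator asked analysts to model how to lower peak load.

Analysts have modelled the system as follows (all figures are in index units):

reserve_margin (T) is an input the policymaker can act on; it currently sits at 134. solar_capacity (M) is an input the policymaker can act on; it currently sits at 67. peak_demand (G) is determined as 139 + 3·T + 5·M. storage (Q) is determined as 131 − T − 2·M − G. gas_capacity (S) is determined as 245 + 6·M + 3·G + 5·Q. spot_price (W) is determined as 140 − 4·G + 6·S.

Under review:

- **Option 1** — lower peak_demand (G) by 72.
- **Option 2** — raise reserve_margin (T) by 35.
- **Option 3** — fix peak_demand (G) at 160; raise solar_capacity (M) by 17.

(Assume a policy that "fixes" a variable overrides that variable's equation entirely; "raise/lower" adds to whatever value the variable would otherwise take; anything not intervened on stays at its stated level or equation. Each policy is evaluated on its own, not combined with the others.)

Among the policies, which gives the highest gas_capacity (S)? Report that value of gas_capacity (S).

-426

Option 1 (G − 72):
  T = 134
  M = 67
  G = 139 + 3·134 + 5·67 (−72 from intervention) = 804
  Q = 131 − 134 − 2·67 − 804 = -941
  S = 245 + 6·67 + 3·804 + 5·(-941) = -1646
Option 2 (T + 35):
  T = 134 + 35 = 169
  M = 67
  G = 139 + 3·169 + 5·67 = 981
  Q = 131 − 169 − 2·67 − 981 = -1153
  S = 245 + 6·67 + 3·981 + 5·(-1153) = -2175
Option 3 (G := 160, M + 17):
  T = 134
  M = 67 + 17 = 84
  G = 160
  Q = 131 − 134 − 2·84 − 160 = -331
  S = 245 + 6·84 + 3·160 + 5·(-331) = -426
Comparing — Option 1: S=-1646, Option 2: S=-2175, Option 3: S=-426. Highest is -426 (Option 3).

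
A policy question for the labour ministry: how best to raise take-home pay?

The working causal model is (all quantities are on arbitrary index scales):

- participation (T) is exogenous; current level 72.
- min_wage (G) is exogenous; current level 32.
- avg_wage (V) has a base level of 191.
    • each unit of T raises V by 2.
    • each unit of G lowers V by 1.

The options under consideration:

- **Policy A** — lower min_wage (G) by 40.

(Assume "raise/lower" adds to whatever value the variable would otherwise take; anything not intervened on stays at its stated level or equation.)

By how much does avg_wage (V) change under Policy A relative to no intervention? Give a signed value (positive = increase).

40

Baseline:
  T = 72
  G = 32
  V = 191 + 2·72 − 32 = 303
Policy A (G − 40):
  T = 72
  G = 32 − 40 = -8
  V = 191 + 2·72 − (-8) = 343
Change in V: 343 − 303 = 40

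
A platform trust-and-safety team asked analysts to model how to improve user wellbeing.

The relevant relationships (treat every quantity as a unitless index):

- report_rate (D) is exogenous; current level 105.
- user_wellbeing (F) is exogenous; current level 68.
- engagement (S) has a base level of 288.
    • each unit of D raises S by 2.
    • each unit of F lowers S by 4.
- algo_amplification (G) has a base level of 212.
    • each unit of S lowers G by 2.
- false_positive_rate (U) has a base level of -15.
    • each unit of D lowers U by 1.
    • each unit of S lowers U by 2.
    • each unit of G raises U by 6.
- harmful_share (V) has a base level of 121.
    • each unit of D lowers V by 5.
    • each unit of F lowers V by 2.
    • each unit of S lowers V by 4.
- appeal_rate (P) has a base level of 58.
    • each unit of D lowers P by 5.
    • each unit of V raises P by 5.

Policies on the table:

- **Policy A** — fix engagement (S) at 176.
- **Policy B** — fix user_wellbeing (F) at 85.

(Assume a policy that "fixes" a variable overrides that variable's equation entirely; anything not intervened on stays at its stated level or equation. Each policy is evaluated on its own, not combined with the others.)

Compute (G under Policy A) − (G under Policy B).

-36

Policy A (S := 176):
  D = 105
  F = 68
  S = 176
  G = 212 − 2·176 = -140
Policy B (F := 85):
  D = 105
  F = 85
  S = 288 + 2·105 − 4·85 = 158
  G = 212 − 2·158 = -104
G: -140 − (-104) = -36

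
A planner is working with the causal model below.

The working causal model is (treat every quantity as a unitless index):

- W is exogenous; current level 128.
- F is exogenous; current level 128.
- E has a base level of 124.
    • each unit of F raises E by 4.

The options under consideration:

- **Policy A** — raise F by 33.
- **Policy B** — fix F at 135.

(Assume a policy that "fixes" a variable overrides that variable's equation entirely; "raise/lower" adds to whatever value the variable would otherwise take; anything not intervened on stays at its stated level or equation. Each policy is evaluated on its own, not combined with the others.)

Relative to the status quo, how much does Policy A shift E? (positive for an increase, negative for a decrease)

Baseline:
  F = 128
  E = 124 + 4·128 = 636
Policy A (F + 33):
  F = 128 + 33 = 161
  E = 124 + 4·161 = 768
Change in E: 768 − 636 = 132

132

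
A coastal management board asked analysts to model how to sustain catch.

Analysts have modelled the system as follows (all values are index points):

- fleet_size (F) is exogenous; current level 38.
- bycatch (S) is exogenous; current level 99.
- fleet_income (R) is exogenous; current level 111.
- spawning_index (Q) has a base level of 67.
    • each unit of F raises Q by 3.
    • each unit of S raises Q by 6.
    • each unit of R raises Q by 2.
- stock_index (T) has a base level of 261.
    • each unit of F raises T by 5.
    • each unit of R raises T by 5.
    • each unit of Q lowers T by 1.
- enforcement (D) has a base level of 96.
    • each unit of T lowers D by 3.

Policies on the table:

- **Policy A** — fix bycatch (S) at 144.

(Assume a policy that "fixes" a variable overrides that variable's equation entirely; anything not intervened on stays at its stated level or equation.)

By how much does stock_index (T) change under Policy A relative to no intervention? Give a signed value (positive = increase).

-270

Baseline:
  F = 38
  S = 99
  R = 111
  Q = 67 + 3·38 + 6·99 + 2·111 = 997
  T = 261 + 5·38 + 5·111 − 997 = 9
Policy A (S := 144):
  F = 38
  S = 144
  R = 111
  Q = 67 + 3·38 + 6·144 + 2·111 = 1267
  T = 261 + 5·38 + 5·111 − 1267 = -261
Change in T: -261 − 9 = -270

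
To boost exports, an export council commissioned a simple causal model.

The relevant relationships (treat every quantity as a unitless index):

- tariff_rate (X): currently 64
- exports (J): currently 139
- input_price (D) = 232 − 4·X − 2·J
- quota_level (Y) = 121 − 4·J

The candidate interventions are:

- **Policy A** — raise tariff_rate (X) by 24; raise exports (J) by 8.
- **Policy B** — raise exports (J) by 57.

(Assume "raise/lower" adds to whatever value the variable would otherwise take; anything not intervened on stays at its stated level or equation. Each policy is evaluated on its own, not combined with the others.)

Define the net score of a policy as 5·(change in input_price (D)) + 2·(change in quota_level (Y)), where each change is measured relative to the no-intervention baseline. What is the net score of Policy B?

Baseline:
  X = 64
  J = 139
  D = 232 − 4·64 − 2·139 = -302
  Y = 121 − 4·139 = -435
Policy B (J + 57):
  X = 64
  J = 139 + 57 = 196
  D = 232 − 4·64 − 2·196 = -416
  Y = 121 − 4·196 = -663
ΔD = -416 − (-302) = -114; ΔY = -663 − (-435) = -228
Score = 5·(-114) + 2·(-228) = -1026

-1026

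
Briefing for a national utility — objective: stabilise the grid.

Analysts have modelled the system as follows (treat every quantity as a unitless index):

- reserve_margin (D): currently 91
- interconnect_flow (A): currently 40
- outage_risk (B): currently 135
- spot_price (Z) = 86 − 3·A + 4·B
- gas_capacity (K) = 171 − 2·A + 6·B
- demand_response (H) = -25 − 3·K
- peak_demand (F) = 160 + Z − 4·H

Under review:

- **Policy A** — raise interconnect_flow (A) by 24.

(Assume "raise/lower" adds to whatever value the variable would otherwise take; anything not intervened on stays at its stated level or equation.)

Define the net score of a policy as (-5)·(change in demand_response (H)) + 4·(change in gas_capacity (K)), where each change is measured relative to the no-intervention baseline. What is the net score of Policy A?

-912

Baseline:
  A = 40
  B = 135
  K = 171 − 2·40 + 6·135 = 901
  H = -25 − 3·901 = -2728
Policy A (A + 24):
  A = 40 + 24 = 64
  B = 135
  K = 171 − 2·64 + 6·135 = 853
  H = -25 − 3·853 = -2584
ΔH = -2584 − (-2728) = 144; ΔK = 853 − 901 = -48
Score = (-5)·144 + 4·(-48) = -912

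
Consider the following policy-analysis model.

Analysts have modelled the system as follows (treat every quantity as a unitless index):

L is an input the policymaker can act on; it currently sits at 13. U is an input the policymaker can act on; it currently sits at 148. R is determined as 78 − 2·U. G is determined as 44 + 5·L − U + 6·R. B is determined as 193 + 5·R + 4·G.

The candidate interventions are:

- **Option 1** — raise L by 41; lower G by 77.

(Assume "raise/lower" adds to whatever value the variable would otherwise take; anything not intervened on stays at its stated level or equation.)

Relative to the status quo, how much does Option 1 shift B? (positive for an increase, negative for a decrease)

512

Baseline:
  L = 13
  U = 148
  R = 78 − 2·148 = -218
  G = 44 + 5·13 − 148 + 6·(-218) = -1347
  B = 193 + 5·(-218) + 4·(-1347) = -6285
Option 1 (L + 41, G − 77):
  L = 13 + 41 = 54
  U = 148
  R = 78 − 2·148 = -218
  G = 44 + 5·54 − 148 + 6·(-218) (−77 from intervention) = -1219
  B = 193 + 5·(-218) + 4·(-1219) = -5773
Change in B: -5773 − (-6285) = 512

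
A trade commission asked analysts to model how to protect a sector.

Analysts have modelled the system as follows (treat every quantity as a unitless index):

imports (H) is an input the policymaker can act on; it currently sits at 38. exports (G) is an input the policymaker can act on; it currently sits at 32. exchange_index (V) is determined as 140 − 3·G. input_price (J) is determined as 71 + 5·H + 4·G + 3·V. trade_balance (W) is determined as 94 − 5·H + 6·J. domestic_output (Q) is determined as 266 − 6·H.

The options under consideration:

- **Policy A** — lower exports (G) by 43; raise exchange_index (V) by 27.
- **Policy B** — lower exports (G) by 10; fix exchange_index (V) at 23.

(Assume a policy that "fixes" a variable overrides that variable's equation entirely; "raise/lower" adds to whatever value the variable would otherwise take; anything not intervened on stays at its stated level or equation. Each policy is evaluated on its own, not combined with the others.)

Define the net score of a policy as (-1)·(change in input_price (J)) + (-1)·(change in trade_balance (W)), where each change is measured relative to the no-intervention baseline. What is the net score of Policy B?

Baseline:
  H = 38
  G = 32
  V = 140 − 3·32 = 44
  J = 71 + 5·38 + 4·32 + 3·44 = 521
  W = 94 − 5·38 + 6·521 = 3030
Policy B (G − 10, V := 23):
  H = 38
  G = 32 − 10 = 22
  V = 23
  J = 71 + 5·38 + 4·22 + 3·23 = 418
  W = 94 − 5·38 + 6·418 = 2412
ΔJ = 418 − 521 = -103; ΔW = 2412 − 3030 = -618
Score = (-1)·(-103) + (-1)·(-618) = 721

721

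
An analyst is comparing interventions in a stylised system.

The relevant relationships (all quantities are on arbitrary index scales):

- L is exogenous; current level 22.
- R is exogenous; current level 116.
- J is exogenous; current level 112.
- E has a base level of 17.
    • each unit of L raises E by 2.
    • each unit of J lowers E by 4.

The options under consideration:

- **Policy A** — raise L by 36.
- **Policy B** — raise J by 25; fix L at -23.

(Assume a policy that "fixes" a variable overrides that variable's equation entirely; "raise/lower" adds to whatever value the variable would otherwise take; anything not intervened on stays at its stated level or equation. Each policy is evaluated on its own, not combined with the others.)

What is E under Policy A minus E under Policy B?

262

Policy A (L + 36):
  L = 22 + 36 = 58
  J = 112
  E = 17 + 2·58 − 4·112 = -315
Policy B (J + 25, L := -23):
  L = -23
  J = 112 + 25 = 137
  E = 17 + 2·(-23) − 4·137 = -577
E: -315 − (-577) = 262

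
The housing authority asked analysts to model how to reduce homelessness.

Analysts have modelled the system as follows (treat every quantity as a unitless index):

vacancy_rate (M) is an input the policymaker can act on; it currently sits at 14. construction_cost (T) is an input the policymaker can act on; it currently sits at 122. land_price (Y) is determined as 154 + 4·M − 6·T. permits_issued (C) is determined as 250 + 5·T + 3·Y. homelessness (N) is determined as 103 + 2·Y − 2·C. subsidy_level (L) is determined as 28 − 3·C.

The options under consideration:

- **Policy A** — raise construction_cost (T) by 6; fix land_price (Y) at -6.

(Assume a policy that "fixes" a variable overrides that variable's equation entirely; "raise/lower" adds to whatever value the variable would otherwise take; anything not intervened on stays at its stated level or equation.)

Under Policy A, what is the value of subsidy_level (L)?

-2588

Policy A (T + 6, Y := -6):
  M = 14
  T = 122 + 6 = 128
  Y = -6
  C = 250 + 5·128 + 3·(-6) = 872
  L = 28 − 3·872 = -2588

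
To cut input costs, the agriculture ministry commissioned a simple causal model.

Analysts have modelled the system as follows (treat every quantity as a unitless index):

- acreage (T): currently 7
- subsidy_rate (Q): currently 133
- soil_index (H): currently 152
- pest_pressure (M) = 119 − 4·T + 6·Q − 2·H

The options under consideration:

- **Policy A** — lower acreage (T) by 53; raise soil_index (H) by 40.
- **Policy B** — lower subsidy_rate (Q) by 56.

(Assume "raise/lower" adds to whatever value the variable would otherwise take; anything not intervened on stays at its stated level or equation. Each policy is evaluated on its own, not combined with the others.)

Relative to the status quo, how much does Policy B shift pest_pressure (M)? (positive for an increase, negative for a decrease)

-336

Baseline:
  T = 7
  Q = 133
  H = 152
  M = 119 − 4·7 + 6·133 − 2·152 = 585
Policy B (Q − 56):
  T = 7
  Q = 133 − 56 = 77
  H = 152
  M = 119 − 4·7 + 6·77 − 2·152 = 249
Change in M: 249 − 585 = -336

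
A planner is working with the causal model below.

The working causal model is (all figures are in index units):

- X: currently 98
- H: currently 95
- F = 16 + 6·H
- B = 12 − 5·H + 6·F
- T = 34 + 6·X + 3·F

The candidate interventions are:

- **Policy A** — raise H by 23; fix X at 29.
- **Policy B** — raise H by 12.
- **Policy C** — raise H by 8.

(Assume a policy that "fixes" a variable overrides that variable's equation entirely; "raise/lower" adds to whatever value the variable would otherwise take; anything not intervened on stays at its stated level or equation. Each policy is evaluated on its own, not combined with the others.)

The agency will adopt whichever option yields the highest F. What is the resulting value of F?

Policy A (H + 23, X := 29):
  H = 95 + 23 = 118
  F = 16 + 6·118 = 724
Policy B (H + 12):
  H = 95 + 12 = 107
  F = 16 + 6·107 = 658
Policy C (H + 8):
  H = 95 + 8 = 103
  F = 16 + 6·103 = 634
Comparing — Policy A: F=724, Policy B: F=658, Policy C: F=634. Highest is 724 (Policy A).

724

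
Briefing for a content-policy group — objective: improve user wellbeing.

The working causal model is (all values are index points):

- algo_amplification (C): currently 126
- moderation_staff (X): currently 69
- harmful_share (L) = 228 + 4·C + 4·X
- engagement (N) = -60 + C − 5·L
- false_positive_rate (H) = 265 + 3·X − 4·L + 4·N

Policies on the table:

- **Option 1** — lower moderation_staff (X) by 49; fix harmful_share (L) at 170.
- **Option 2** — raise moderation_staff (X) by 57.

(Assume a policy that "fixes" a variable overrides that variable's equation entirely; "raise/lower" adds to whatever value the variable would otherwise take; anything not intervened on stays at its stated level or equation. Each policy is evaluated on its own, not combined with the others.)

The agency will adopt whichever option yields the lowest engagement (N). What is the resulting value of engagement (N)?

-6114

Option 1 (X − 49, L := 170):
  C = 126
  X = 69 − 49 = 20
  L = 170
  N = -60 + 126 − 5·170 = -784
Option 2 (X + 57):
  C = 126
  X = 69 + 57 = 126
  L = 228 + 4·126 + 4·126 = 1236
  N = -60 + 126 − 5·1236 = -6114
Comparing — Option 1: N=-784, Option 2: N=-6114. Lowest is -6114 (Option 2).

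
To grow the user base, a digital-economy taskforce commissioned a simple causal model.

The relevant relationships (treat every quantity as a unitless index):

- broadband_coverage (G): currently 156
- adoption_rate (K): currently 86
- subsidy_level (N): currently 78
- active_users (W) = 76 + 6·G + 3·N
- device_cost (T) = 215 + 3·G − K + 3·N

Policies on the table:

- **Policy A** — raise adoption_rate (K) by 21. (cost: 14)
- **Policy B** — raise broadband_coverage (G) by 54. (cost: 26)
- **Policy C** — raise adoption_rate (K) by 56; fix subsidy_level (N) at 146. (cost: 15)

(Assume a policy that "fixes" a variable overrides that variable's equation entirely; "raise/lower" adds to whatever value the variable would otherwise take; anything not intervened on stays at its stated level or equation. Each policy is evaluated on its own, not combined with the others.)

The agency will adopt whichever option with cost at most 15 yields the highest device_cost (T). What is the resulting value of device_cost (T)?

979

Policy A (K + 21):
  G = 156
  K = 86 + 21 = 107
  N = 78
  T = 215 + 3·156 − 107 + 3·78 = 810
Policy C (K + 56, N := 146):
  G = 156
  K = 86 + 56 = 142
  N = 146
  T = 215 + 3·156 − 142 + 3·146 = 979
Comparing — Policy A: T=810, Policy C: T=979. Highest is 979 (Policy C).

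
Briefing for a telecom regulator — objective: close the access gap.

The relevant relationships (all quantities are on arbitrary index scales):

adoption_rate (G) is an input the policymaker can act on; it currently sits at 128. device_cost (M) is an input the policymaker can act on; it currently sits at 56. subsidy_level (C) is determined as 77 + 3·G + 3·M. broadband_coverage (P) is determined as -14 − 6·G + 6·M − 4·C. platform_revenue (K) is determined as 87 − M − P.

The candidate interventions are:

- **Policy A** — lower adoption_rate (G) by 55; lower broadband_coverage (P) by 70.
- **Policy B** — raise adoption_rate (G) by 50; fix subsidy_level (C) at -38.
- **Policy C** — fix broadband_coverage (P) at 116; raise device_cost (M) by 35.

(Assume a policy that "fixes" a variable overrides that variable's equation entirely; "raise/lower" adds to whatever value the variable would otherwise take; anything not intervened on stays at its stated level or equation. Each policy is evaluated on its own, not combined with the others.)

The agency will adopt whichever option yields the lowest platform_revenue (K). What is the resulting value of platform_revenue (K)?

-120

Policy A (G − 55, P − 70):
  G = 128 − 55 = 73
  M = 56
  C = 77 + 3·73 + 3·56 = 464
  P = -14 − 6·73 + 6·56 − 4·464 (−70 from intervention) = -2042
  K = 87 − 56 − (-2042) = 2073
Policy B (G + 50, C := -38):
  G = 128 + 50 = 178
  M = 56
  C = -38
  P = -14 − 6·178 + 6·56 − 4·(-38) = -594
  K = 87 − 56 − (-594) = 625
Policy C (P := 116, M + 35):
  G = 128
  M = 56 + 35 = 91
  C = 77 + 3·128 + 3·91 = 734
  P = 116
  K = 87 − 91 − 116 = -120
Comparing — Policy A: K=2073, Policy B: K=625, Policy C: K=-120. Lowest is -120 (Policy C).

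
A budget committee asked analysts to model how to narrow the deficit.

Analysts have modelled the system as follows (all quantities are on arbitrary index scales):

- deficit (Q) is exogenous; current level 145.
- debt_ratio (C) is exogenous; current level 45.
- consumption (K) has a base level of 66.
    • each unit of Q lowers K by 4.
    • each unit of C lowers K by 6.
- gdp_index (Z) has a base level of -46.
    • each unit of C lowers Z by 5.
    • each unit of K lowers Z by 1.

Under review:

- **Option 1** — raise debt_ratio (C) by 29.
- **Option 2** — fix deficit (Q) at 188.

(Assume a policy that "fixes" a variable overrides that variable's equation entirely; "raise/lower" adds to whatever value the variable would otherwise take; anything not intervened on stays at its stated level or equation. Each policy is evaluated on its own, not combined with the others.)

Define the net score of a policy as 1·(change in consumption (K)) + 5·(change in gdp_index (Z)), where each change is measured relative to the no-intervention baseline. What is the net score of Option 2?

688

Baseline:
  Q = 145
  C = 45
  K = 66 − 4·145 − 6·45 = -784
  Z = -46 − 5·45 − (-784) = 513
Option 2 (Q := 188):
  Q = 188
  C = 45
  K = 66 − 4·188 − 6·45 = -956
  Z = -46 − 5·45 − (-956) = 685
ΔK = -956 − (-784) = -172; ΔZ = 685 − 513 = 172
Score = 1·(-172) + 5·172 = 688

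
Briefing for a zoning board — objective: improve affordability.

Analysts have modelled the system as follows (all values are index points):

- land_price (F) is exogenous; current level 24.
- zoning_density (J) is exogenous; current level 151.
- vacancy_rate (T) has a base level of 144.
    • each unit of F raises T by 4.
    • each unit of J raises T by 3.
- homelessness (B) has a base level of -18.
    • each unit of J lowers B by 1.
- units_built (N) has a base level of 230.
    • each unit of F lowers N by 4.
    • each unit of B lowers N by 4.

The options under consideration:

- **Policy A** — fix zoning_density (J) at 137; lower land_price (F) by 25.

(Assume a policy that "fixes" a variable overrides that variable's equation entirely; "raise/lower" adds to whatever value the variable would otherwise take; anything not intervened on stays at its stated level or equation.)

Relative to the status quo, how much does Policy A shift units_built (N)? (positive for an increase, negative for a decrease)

44

Baseline:
  F = 24
  J = 151
  B = -18 − 151 = -169
  N = 230 − 4·24 − 4·(-169) = 810
Policy A (J := 137, F − 25):
  F = 24 − 25 = -1
  J = 137
  B = -18 − 137 = -155
  N = 230 − 4·(-1) − 4·(-155) = 854
Change in N: 854 − 810 = 44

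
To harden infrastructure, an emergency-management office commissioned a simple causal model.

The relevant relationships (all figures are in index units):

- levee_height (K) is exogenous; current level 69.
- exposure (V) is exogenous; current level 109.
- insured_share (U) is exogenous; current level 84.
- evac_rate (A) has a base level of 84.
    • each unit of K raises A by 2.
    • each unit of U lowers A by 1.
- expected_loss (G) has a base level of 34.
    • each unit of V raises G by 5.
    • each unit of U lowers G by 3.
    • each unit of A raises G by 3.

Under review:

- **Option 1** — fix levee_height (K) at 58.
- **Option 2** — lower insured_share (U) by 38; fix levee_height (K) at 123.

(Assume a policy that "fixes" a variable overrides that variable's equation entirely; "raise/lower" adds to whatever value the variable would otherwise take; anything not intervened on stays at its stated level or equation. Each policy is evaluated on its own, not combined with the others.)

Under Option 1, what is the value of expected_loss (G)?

Option 1 (K := 58):
  K = 58
  V = 109
  U = 84
  A = 84 + 2·58 − 84 = 116
  G = 34 + 5·109 − 3·84 + 3·116 = 675

675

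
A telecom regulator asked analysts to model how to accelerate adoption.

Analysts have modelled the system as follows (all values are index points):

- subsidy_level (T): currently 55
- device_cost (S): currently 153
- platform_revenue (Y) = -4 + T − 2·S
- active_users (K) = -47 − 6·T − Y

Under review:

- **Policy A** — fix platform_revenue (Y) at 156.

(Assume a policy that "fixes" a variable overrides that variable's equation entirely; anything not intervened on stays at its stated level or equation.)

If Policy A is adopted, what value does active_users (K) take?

Policy A (Y := 156):
  T = 55
  S = 153
  Y = 156
  K = -47 − 6·55 − 156 = -533

-533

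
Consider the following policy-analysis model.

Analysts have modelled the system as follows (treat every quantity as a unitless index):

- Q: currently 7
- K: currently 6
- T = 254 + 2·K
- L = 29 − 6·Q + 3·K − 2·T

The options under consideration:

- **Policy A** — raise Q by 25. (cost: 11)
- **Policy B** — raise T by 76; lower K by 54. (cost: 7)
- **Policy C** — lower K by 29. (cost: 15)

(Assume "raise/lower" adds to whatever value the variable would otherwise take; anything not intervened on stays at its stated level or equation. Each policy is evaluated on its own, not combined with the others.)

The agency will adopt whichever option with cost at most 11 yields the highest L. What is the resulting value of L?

Policy A (Q + 25):
  Q = 7 + 25 = 32
  K = 6
  T = 254 + 2·6 = 266
  L = 29 − 6·32 + 3·6 − 2·266 = -677
Policy B (T + 76, K − 54):
  Q = 7
  K = 6 − 54 = -48
  T = 254 + 2·(-48) (+76 from intervention) = 234
  L = 29 − 6·7 + 3·(-48) − 2·234 = -625
Comparing — Policy A: L=-677, Policy B: L=-625. Highest is -625 (Policy B).

-625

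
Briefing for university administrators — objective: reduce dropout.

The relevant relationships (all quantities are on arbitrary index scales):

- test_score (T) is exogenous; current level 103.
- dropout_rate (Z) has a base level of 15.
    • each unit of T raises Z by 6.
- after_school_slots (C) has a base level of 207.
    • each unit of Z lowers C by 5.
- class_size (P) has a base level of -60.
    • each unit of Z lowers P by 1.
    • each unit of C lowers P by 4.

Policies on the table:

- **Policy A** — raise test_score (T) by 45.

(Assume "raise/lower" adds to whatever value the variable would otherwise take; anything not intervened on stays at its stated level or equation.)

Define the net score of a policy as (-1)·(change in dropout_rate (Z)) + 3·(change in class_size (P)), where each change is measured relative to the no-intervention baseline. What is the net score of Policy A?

15120

Baseline:
  T = 103
  Z = 15 + 6·103 = 633
  C = 207 − 5·633 = -2958
  P = -60 − 633 − 4·(-2958) = 11139
Policy A (T + 45):
  T = 103 + 45 = 148
  Z = 15 + 6·148 = 903
  C = 207 − 5·903 = -4308
  P = -60 − 903 − 4·(-4308) = 16269
ΔZ = 903 − 633 = 270; ΔP = 16269 − 11139 = 5130
Score = (-1)·270 + 3·5130 = 15120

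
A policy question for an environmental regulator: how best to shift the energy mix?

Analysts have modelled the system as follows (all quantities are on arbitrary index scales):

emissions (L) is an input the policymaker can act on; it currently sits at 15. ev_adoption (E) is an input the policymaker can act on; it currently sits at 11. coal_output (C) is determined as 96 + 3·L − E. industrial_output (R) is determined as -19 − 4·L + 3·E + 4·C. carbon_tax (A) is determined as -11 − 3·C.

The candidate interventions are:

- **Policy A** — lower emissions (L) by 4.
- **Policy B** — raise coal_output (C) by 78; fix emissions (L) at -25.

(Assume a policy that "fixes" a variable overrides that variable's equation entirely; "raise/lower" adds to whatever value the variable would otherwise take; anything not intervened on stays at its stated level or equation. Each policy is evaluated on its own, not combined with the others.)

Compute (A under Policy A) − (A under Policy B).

-90

Policy A (L − 4):
  L = 15 − 4 = 11
  E = 11
  C = 96 + 3·11 − 11 = 118
  A = -11 − 3·118 = -365
Policy B (C + 78, L := -25):
  L = -25
  E = 11
  C = 96 + 3·(-25) − 11 (+78 from intervention) = 88
  A = -11 − 3·88 = -275
A: -365 − (-275) = -90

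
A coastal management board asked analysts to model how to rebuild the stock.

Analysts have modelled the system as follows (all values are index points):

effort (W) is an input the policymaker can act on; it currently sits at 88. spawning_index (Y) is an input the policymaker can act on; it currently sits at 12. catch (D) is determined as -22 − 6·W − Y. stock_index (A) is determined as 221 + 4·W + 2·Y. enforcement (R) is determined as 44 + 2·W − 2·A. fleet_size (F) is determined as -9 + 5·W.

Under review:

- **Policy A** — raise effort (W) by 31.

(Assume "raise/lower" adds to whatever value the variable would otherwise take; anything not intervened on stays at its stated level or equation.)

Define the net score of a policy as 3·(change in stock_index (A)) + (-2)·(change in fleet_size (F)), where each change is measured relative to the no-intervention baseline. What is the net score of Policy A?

Baseline:
  W = 88
  Y = 12
  A = 221 + 4·88 + 2·12 = 597
  F = -9 + 5·88 = 431
Policy A (W + 31):
  W = 88 + 31 = 119
  Y = 12
  A = 221 + 4·119 + 2·12 = 721
  F = -9 + 5·119 = 586
ΔA = 721 − 597 = 124; ΔF = 586 − 431 = 155
Score = 3·124 + (-2)·155 = 62

62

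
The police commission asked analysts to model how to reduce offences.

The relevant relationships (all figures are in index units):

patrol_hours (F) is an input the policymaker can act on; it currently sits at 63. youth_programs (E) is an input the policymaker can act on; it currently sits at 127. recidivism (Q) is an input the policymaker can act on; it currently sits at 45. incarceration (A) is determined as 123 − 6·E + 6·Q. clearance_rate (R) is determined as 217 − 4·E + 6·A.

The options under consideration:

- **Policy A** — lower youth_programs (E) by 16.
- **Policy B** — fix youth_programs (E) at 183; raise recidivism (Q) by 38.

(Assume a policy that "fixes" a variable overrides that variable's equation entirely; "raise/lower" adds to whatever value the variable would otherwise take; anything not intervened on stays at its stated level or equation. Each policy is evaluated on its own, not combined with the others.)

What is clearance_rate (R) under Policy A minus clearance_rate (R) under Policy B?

1512

Policy A (E − 16):
  E = 127 − 16 = 111
  Q = 45
  A = 123 − 6·111 + 6·45 = -273
  R = 217 − 4·111 + 6·(-273) = -1865
Policy B (E := 183, Q + 38):
  E = 183
  Q = 45 + 38 = 83
  A = 123 − 6·183 + 6·83 = -477
  R = 217 − 4·183 + 6·(-477) = -3377
R: -1865 − (-3377) = 1512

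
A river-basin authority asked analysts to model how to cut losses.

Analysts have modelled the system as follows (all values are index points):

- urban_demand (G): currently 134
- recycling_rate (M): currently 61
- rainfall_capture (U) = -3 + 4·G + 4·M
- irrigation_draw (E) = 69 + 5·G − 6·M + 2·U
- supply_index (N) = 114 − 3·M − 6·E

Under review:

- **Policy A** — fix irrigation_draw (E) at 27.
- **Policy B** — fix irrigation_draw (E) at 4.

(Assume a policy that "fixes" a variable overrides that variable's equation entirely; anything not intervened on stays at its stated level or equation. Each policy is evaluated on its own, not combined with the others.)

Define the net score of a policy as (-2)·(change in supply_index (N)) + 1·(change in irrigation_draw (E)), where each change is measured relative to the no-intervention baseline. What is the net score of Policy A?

Baseline:
  G = 134
  M = 61
  U = -3 + 4·134 + 4·61 = 777
  E = 69 + 5·134 − 6·61 + 2·777 = 1927
  N = 114 − 3·61 − 6·1927 = -11631
Policy A (E := 27):
  G = 134
  M = 61
  U = -3 + 4·134 + 4·61 = 777
  E = 27
  N = 114 − 3·61 − 6·27 = -231
ΔN = -231 − (-11631) = 11400; ΔE = 27 − 1927 = -1900
Score = (-2)·11400 + 1·(-1900) = -24700

-24700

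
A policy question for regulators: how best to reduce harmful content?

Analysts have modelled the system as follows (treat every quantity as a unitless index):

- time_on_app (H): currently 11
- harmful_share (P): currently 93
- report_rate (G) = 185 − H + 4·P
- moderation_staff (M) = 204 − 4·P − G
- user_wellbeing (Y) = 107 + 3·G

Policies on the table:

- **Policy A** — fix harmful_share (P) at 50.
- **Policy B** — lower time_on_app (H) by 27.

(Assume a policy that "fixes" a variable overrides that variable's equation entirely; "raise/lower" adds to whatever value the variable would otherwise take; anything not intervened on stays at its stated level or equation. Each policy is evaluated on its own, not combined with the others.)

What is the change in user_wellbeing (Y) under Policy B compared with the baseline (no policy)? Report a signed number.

81

Baseline:
  H = 11
  P = 93
  G = 185 − 11 + 4·93 = 546
  Y = 107 + 3·546 = 1745
Policy B (H − 27):
  H = 11 − 27 = -16
  P = 93
  G = 185 − (-16) + 4·93 = 573
  Y = 107 + 3·573 = 1826
Change in Y: 1826 − 1745 = 81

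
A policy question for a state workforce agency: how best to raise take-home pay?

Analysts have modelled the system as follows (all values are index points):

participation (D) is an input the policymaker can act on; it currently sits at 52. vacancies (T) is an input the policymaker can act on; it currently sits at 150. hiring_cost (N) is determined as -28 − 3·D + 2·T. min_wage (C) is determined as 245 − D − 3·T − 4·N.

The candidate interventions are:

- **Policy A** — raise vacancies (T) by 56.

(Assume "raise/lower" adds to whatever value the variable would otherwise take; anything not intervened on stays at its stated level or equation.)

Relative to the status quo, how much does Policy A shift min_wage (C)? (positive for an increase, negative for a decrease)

-616

Baseline:
  D = 52
  T = 150
  N = -28 − 3·52 + 2·150 = 116
  C = 245 − 52 − 3·150 − 4·116 = -721
Policy A (T + 56):
  D = 52
  T = 150 + 56 = 206
  N = -28 − 3·52 + 2·206 = 228
  C = 245 − 52 − 3·206 − 4·228 = -1337
Change in C: -1337 − (-721) = -616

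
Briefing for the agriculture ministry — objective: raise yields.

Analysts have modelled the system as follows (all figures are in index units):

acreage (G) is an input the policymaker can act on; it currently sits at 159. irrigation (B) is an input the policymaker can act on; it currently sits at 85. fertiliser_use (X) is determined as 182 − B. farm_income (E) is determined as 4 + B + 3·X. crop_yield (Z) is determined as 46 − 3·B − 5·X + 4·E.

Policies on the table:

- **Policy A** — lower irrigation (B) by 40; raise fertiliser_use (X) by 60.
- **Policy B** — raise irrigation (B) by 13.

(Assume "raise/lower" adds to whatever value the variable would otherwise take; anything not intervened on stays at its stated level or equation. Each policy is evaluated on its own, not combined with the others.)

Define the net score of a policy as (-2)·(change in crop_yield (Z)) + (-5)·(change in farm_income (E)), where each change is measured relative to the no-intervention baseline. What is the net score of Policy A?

Baseline:
  B = 85
  X = 182 − 85 = 97
  E = 4 + 85 + 3·97 = 380
  Z = 46 − 3·85 − 5·97 + 4·380 = 826
Policy A (B − 40, X + 60):
  B = 85 − 40 = 45
  X = 182 − 45 (+60 from intervention) = 197
  E = 4 + 45 + 3·197 = 640
  Z = 46 − 3·45 − 5·197 + 4·640 = 1486
ΔZ = 1486 − 826 = 660; ΔE = 640 − 380 = 260
Score = (-2)·660 + (-5)·260 = -2620

-2620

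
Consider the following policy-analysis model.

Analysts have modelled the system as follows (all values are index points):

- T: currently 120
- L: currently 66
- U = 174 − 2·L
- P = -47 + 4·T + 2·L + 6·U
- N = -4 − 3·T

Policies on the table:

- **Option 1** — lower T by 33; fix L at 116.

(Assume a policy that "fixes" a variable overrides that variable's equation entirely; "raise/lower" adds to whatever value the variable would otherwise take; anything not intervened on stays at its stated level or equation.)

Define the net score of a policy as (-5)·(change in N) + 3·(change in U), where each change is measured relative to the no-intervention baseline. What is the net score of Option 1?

Baseline:
  T = 120
  L = 66
  U = 174 − 2·66 = 42
  N = -4 − 3·120 = -364
Option 1 (T − 33, L := 116):
  T = 120 − 33 = 87
  L = 116
  U = 174 − 2·116 = -58
  N = -4 − 3·87 = -265
ΔN = -265 − (-364) = 99; ΔU = -58 − 42 = -100
Score = (-5)·99 + 3·(-100) = -795

-795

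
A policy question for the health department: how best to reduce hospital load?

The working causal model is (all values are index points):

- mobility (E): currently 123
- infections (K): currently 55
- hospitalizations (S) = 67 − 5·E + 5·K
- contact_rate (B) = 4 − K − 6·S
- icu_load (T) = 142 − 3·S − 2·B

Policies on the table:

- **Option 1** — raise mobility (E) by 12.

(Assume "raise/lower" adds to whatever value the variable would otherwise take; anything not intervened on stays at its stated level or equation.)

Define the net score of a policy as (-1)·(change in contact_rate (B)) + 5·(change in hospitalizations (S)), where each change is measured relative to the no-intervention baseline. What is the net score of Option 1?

-660

Baseline:
  E = 123
  K = 55
  S = 67 − 5·123 + 5·55 = -273
  B = 4 − 55 − 6·(-273) = 1587
Option 1 (E + 12):
  E = 123 + 12 = 135
  K = 55
  S = 67 − 5·135 + 5·55 = -333
  B = 4 − 55 − 6·(-333) = 1947
ΔB = 1947 − 1587 = 360; ΔS = -333 − (-273) = -60
Score = (-1)·360 + 5·(-60) = -660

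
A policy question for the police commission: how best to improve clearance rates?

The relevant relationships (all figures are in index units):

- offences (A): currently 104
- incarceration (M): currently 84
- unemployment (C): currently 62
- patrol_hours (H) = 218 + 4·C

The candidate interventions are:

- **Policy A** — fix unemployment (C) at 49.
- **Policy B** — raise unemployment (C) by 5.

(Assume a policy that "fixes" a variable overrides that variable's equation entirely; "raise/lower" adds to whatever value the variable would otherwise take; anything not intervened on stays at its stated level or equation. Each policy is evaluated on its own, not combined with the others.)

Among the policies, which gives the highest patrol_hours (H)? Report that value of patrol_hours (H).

Policy A (C := 49):
  C = 49
  H = 218 + 4·49 = 414
Policy B (C + 5):
  C = 62 + 5 = 67
  H = 218 + 4·67 = 486
Comparing — Policy A: H=414, Policy B: H=486. Highest is 486 (Policy B).

486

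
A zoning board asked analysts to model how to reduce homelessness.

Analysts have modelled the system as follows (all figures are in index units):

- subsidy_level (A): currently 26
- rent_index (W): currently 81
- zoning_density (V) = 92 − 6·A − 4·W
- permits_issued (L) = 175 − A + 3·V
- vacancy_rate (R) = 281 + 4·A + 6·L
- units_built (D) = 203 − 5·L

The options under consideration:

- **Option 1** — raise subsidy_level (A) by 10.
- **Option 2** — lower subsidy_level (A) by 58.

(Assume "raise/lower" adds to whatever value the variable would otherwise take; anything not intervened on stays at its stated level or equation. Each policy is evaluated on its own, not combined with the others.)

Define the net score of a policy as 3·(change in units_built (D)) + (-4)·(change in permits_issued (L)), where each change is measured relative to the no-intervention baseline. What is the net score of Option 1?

3610

Baseline:
  A = 26
  W = 81
  V = 92 − 6·26 − 4·81 = -388
  L = 175 − 26 + 3·(-388) = -1015
  D = 203 − 5·(-1015) = 5278
Option 1 (A + 10):
  A = 26 + 10 = 36
  W = 81
  V = 92 − 6·36 − 4·81 = -448
  L = 175 − 36 + 3·(-448) = -1205
  D = 203 − 5·(-1205) = 6228
ΔD = 6228 − 5278 = 950; ΔL = -1205 − (-1015) = -190
Score = 3·950 + (-4)·(-190) = 3610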